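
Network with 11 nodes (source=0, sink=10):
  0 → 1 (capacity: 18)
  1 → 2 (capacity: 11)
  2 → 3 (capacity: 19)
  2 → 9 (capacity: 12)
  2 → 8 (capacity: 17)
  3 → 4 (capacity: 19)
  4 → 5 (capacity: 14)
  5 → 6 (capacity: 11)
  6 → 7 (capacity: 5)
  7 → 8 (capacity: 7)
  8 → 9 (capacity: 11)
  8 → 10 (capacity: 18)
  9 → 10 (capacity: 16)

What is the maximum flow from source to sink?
Maximum flow = 11

Max flow: 11

Flow assignment:
  0 → 1: 11/18
  1 → 2: 11/11
  2 → 9: 11/12
  9 → 10: 11/16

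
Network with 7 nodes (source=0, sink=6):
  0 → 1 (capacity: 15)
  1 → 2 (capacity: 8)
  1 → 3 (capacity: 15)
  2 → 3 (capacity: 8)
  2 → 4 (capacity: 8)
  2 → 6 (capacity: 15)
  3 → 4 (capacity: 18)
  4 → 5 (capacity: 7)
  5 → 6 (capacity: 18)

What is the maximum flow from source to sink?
Maximum flow = 15

Max flow: 15

Flow assignment:
  0 → 1: 15/15
  1 → 2: 8/8
  1 → 3: 7/15
  2 → 6: 8/15
  3 → 4: 7/18
  4 → 5: 7/7
  5 → 6: 7/18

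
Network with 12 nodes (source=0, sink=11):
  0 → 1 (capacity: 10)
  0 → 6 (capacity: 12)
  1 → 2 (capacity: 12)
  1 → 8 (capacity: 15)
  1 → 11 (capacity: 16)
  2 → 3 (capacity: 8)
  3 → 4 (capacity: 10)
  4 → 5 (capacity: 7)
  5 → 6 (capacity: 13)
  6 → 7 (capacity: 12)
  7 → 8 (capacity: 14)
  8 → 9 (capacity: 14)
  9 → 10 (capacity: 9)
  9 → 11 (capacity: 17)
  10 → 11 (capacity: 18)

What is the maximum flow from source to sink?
Maximum flow = 22

Max flow: 22

Flow assignment:
  0 → 1: 10/10
  0 → 6: 12/12
  1 → 11: 10/16
  6 → 7: 12/12
  7 → 8: 12/14
  8 → 9: 12/14
  9 → 11: 12/17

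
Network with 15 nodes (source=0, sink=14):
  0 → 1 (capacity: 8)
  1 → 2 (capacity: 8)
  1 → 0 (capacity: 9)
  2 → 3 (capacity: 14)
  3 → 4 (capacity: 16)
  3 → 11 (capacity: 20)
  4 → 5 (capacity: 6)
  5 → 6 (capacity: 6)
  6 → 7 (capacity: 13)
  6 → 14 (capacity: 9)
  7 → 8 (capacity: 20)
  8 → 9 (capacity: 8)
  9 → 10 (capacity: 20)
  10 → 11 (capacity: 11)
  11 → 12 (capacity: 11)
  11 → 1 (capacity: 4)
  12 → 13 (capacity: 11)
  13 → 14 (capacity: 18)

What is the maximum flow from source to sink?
Maximum flow = 8

Max flow: 8

Flow assignment:
  0 → 1: 8/8
  1 → 2: 8/8
  2 → 3: 8/14
  3 → 4: 6/16
  3 → 11: 2/20
  4 → 5: 6/6
  5 → 6: 6/6
  6 → 14: 6/9
  11 → 12: 2/11
  12 → 13: 2/11
  13 → 14: 2/18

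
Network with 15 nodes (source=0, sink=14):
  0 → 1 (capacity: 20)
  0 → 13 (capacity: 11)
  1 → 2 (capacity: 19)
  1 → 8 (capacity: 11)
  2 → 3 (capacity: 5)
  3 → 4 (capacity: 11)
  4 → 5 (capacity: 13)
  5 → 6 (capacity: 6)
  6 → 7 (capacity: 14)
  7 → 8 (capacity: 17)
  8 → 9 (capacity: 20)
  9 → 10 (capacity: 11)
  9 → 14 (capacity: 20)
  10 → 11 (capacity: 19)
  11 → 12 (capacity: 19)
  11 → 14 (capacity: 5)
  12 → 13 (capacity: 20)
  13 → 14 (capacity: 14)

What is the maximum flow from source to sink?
Maximum flow = 27

Max flow: 27

Flow assignment:
  0 → 1: 16/20
  0 → 13: 11/11
  1 → 2: 5/19
  1 → 8: 11/11
  2 → 3: 5/5
  3 → 4: 5/11
  4 → 5: 5/13
  5 → 6: 5/6
  6 → 7: 5/14
  7 → 8: 5/17
  8 → 9: 16/20
  9 → 14: 16/20
  13 → 14: 11/14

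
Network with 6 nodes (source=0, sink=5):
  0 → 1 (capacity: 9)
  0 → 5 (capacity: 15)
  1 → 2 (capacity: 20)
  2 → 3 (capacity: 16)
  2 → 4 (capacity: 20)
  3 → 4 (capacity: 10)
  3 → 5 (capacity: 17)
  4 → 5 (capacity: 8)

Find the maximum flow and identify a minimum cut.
Max flow = 24, Min cut edges: (0,1), (0,5)

Maximum flow: 24
Minimum cut: (0,1), (0,5)
Partition: S = [0], T = [1, 2, 3, 4, 5]

Max-flow min-cut theorem verified: both equal 24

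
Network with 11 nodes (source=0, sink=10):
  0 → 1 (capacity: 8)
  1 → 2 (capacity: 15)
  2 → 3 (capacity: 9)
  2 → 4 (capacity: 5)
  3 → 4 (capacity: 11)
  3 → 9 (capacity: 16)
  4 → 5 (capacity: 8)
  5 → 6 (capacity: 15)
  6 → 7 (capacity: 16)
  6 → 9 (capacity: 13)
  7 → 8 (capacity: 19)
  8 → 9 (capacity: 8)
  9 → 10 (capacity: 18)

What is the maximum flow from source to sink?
Maximum flow = 8

Max flow: 8

Flow assignment:
  0 → 1: 8/8
  1 → 2: 8/15
  2 → 3: 8/9
  3 → 9: 8/16
  9 → 10: 8/18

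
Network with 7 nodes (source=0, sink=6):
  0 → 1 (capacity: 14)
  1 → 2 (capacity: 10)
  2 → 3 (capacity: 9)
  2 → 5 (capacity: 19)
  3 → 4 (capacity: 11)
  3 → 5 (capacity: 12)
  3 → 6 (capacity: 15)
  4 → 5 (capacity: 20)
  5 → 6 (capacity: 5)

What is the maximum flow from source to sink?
Maximum flow = 10

Max flow: 10

Flow assignment:
  0 → 1: 10/14
  1 → 2: 10/10
  2 → 3: 9/9
  2 → 5: 1/19
  3 → 6: 9/15
  5 → 6: 1/5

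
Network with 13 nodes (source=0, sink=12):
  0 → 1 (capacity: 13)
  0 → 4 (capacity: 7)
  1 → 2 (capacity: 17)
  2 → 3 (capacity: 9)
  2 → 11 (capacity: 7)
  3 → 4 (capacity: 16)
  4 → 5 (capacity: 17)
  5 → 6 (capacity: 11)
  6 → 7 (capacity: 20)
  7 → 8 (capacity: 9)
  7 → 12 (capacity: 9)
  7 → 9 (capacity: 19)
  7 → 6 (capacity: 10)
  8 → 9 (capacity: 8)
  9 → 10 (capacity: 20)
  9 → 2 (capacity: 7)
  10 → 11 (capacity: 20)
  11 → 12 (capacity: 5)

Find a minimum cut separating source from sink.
Min cut value = 14, edges: (7,12), (11,12)

Min cut value: 14
Partition: S = [0, 1, 2, 3, 4, 5, 6, 7, 8, 9, 10, 11], T = [12]
Cut edges: (7,12), (11,12)

By max-flow min-cut theorem, max flow = min cut = 14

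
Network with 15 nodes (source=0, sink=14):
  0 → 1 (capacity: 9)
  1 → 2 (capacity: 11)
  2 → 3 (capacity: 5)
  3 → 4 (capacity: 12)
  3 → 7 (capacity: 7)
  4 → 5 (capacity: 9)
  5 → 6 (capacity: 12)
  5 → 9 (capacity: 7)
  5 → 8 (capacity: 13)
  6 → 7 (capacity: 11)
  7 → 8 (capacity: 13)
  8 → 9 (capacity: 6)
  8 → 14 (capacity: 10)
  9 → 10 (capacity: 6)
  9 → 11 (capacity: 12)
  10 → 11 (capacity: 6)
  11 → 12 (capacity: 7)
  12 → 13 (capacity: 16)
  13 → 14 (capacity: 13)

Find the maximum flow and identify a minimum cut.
Max flow = 5, Min cut edges: (2,3)

Maximum flow: 5
Minimum cut: (2,3)
Partition: S = [0, 1, 2], T = [3, 4, 5, 6, 7, 8, 9, 10, 11, 12, 13, 14]

Max-flow min-cut theorem verified: both equal 5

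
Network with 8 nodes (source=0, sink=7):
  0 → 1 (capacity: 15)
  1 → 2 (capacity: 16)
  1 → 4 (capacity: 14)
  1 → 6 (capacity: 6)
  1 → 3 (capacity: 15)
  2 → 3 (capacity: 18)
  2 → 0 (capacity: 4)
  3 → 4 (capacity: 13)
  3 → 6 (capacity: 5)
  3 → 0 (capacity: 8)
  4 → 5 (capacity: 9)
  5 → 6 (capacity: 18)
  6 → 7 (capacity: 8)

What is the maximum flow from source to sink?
Maximum flow = 8

Max flow: 8

Flow assignment:
  0 → 1: 9/15
  1 → 4: 4/14
  1 → 3: 5/15
  3 → 6: 4/5
  3 → 0: 1/8
  4 → 5: 4/9
  5 → 6: 4/18
  6 → 7: 8/8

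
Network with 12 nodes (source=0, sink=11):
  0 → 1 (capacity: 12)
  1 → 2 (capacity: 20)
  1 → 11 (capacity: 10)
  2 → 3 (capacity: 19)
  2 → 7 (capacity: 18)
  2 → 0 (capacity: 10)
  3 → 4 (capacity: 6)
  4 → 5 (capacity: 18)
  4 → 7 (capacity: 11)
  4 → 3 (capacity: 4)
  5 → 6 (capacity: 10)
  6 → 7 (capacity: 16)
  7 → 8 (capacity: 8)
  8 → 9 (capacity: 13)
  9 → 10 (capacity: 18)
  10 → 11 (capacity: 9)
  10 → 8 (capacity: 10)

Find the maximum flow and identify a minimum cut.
Max flow = 12, Min cut edges: (0,1)

Maximum flow: 12
Minimum cut: (0,1)
Partition: S = [0], T = [1, 2, 3, 4, 5, 6, 7, 8, 9, 10, 11]

Max-flow min-cut theorem verified: both equal 12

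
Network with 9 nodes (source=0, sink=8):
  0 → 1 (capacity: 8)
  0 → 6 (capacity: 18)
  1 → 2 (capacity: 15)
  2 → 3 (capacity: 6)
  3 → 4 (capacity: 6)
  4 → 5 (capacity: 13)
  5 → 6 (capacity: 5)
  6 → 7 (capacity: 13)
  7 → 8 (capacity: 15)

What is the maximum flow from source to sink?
Maximum flow = 13

Max flow: 13

Flow assignment:
  0 → 1: 5/8
  0 → 6: 8/18
  1 → 2: 5/15
  2 → 3: 5/6
  3 → 4: 5/6
  4 → 5: 5/13
  5 → 6: 5/5
  6 → 7: 13/13
  7 → 8: 13/15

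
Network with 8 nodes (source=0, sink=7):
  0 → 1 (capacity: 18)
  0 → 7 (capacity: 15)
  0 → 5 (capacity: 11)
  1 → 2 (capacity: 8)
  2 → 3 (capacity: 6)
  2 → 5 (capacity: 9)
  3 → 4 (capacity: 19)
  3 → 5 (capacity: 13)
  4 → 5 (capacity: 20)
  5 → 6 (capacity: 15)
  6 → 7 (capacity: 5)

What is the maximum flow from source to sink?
Maximum flow = 20

Max flow: 20

Flow assignment:
  0 → 1: 5/18
  0 → 7: 15/15
  1 → 2: 5/8
  2 → 5: 5/9
  5 → 6: 5/15
  6 → 7: 5/5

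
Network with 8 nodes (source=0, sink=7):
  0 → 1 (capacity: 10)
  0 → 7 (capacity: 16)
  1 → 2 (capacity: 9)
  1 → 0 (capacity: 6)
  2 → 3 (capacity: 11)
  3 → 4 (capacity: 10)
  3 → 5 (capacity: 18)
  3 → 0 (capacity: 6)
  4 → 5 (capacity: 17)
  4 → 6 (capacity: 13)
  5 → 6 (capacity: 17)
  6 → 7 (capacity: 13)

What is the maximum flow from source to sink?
Maximum flow = 25

Max flow: 25

Flow assignment:
  0 → 1: 9/10
  0 → 7: 16/16
  1 → 2: 9/9
  2 → 3: 9/11
  3 → 4: 9/10
  4 → 6: 9/13
  6 → 7: 9/13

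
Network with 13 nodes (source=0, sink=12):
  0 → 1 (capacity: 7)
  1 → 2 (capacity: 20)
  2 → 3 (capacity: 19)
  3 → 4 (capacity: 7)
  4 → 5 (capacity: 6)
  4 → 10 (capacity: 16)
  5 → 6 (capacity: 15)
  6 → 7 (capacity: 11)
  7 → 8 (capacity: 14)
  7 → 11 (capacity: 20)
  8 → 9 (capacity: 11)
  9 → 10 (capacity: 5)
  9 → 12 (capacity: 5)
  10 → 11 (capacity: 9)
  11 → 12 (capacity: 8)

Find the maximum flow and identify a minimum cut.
Max flow = 7, Min cut edges: (3,4)

Maximum flow: 7
Minimum cut: (3,4)
Partition: S = [0, 1, 2, 3], T = [4, 5, 6, 7, 8, 9, 10, 11, 12]

Max-flow min-cut theorem verified: both equal 7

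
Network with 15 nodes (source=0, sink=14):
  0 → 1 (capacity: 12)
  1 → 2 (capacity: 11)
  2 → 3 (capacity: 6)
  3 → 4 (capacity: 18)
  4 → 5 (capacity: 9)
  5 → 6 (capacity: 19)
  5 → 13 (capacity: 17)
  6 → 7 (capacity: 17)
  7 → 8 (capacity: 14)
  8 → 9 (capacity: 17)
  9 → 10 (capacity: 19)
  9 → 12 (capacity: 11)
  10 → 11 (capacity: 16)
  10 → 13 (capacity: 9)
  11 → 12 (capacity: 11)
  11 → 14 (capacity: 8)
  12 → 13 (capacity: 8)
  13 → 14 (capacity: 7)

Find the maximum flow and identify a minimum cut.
Max flow = 6, Min cut edges: (2,3)

Maximum flow: 6
Minimum cut: (2,3)
Partition: S = [0, 1, 2], T = [3, 4, 5, 6, 7, 8, 9, 10, 11, 12, 13, 14]

Max-flow min-cut theorem verified: both equal 6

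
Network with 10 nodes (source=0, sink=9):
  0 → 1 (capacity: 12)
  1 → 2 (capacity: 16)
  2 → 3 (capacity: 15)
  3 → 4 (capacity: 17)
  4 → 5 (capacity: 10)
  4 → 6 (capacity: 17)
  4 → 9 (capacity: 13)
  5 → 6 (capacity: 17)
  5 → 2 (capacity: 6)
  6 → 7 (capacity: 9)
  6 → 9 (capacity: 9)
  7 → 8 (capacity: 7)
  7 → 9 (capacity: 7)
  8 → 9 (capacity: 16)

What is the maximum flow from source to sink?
Maximum flow = 12

Max flow: 12

Flow assignment:
  0 → 1: 12/12
  1 → 2: 12/16
  2 → 3: 12/15
  3 → 4: 12/17
  4 → 9: 12/13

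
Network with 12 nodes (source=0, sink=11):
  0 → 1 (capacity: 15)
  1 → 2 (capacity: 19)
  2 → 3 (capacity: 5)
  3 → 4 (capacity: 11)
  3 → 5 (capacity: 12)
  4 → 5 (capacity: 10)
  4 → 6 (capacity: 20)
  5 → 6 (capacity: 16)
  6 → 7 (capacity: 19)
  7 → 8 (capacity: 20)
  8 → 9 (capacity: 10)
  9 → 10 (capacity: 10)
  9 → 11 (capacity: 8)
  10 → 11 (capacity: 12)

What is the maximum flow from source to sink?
Maximum flow = 5

Max flow: 5

Flow assignment:
  0 → 1: 5/15
  1 → 2: 5/19
  2 → 3: 5/5
  3 → 4: 5/11
  4 → 6: 5/20
  6 → 7: 5/19
  7 → 8: 5/20
  8 → 9: 5/10
  9 → 11: 5/8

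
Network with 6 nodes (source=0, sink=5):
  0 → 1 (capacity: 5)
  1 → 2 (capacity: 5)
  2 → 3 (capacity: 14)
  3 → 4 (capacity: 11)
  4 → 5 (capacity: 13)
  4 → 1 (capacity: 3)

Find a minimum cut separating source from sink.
Min cut value = 5, edges: (1,2)

Min cut value: 5
Partition: S = [0, 1], T = [2, 3, 4, 5]
Cut edges: (1,2)

By max-flow min-cut theorem, max flow = min cut = 5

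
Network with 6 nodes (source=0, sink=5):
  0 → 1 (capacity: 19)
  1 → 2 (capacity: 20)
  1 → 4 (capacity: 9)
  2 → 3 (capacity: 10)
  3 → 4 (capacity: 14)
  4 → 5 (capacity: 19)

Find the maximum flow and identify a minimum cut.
Max flow = 19, Min cut edges: (4,5)

Maximum flow: 19
Minimum cut: (4,5)
Partition: S = [0, 1, 2, 3, 4], T = [5]

Max-flow min-cut theorem verified: both equal 19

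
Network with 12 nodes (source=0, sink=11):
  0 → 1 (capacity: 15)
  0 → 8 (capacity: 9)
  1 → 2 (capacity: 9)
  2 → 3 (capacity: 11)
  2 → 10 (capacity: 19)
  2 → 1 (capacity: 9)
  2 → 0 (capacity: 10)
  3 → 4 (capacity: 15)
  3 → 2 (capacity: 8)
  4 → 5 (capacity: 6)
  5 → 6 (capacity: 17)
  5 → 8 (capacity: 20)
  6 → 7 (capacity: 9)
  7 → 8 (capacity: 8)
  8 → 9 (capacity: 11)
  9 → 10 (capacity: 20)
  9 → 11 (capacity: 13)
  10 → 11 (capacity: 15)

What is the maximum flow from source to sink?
Maximum flow = 18

Max flow: 18

Flow assignment:
  0 → 1: 9/15
  0 → 8: 9/9
  1 → 2: 9/9
  2 → 10: 9/19
  8 → 9: 9/11
  9 → 11: 9/13
  10 → 11: 9/15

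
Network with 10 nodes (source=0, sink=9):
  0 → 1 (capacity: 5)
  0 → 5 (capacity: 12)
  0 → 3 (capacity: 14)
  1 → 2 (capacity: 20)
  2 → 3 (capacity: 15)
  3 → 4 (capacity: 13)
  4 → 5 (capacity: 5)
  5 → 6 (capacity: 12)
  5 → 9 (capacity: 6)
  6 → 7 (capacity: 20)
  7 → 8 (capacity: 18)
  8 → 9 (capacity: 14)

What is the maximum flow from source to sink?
Maximum flow = 17

Max flow: 17

Flow assignment:
  0 → 5: 12/12
  0 → 3: 5/14
  3 → 4: 5/13
  4 → 5: 5/5
  5 → 6: 11/12
  5 → 9: 6/6
  6 → 7: 11/20
  7 → 8: 11/18
  8 → 9: 11/14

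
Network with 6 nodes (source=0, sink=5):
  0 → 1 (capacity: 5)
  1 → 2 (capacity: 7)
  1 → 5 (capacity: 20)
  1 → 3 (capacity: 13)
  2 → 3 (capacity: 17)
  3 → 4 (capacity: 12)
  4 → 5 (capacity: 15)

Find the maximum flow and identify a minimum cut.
Max flow = 5, Min cut edges: (0,1)

Maximum flow: 5
Minimum cut: (0,1)
Partition: S = [0], T = [1, 2, 3, 4, 5]

Max-flow min-cut theorem verified: both equal 5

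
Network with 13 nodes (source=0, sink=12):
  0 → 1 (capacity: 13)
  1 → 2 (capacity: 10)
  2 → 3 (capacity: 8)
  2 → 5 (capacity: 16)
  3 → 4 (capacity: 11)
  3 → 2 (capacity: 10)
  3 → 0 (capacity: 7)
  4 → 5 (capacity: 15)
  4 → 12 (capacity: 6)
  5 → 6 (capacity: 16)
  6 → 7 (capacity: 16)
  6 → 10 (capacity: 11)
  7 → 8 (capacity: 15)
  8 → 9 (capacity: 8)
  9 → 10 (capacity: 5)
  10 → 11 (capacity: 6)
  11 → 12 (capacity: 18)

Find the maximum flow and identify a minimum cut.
Max flow = 10, Min cut edges: (1,2)

Maximum flow: 10
Minimum cut: (1,2)
Partition: S = [0, 1], T = [2, 3, 4, 5, 6, 7, 8, 9, 10, 11, 12]

Max-flow min-cut theorem verified: both equal 10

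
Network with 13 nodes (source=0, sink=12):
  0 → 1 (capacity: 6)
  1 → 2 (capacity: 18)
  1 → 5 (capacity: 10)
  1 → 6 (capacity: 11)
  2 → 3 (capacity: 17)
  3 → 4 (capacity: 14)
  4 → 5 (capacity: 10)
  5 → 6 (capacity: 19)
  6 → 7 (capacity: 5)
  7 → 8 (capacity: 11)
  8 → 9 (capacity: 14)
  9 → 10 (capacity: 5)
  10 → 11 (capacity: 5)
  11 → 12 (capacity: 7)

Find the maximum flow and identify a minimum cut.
Max flow = 5, Min cut edges: (10,11)

Maximum flow: 5
Minimum cut: (10,11)
Partition: S = [0, 1, 2, 3, 4, 5, 6, 7, 8, 9, 10], T = [11, 12]

Max-flow min-cut theorem verified: both equal 5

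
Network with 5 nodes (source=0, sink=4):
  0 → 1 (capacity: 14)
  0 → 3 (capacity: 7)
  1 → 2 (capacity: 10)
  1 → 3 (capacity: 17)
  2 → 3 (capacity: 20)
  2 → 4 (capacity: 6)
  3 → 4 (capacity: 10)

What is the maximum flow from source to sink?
Maximum flow = 16

Max flow: 16

Flow assignment:
  0 → 1: 10/14
  0 → 3: 6/7
  1 → 2: 10/10
  2 → 3: 4/20
  2 → 4: 6/6
  3 → 4: 10/10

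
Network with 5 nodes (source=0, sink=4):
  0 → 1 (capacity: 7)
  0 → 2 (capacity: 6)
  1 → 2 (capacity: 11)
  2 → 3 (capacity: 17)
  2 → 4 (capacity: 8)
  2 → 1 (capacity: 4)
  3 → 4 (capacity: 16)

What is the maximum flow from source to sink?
Maximum flow = 13

Max flow: 13

Flow assignment:
  0 → 1: 7/7
  0 → 2: 6/6
  1 → 2: 7/11
  2 → 3: 5/17
  2 → 4: 8/8
  3 → 4: 5/16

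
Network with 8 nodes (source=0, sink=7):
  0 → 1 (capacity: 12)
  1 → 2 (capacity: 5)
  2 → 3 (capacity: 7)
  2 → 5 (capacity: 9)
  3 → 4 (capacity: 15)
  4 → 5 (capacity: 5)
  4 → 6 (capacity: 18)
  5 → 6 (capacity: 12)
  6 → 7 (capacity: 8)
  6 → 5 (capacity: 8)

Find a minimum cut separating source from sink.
Min cut value = 5, edges: (1,2)

Min cut value: 5
Partition: S = [0, 1], T = [2, 3, 4, 5, 6, 7]
Cut edges: (1,2)

By max-flow min-cut theorem, max flow = min cut = 5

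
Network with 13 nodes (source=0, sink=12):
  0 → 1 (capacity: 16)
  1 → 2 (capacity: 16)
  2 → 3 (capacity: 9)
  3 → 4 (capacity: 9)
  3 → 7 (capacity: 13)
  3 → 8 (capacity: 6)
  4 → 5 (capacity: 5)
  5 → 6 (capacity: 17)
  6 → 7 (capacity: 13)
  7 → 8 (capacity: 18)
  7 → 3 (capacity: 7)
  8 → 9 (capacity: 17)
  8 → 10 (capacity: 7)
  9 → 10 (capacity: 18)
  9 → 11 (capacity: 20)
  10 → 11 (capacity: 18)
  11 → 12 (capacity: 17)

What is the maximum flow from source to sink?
Maximum flow = 9

Max flow: 9

Flow assignment:
  0 → 1: 9/16
  1 → 2: 9/16
  2 → 3: 9/9
  3 → 7: 3/13
  3 → 8: 6/6
  7 → 8: 3/18
  8 → 9: 9/17
  9 → 11: 9/20
  11 → 12: 9/17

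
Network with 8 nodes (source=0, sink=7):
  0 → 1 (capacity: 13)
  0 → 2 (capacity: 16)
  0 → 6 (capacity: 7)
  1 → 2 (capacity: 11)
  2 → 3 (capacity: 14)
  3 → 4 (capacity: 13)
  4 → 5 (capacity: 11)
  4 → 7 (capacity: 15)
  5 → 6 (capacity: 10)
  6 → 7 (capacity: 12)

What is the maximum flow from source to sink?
Maximum flow = 20

Max flow: 20

Flow assignment:
  0 → 1: 11/13
  0 → 2: 2/16
  0 → 6: 7/7
  1 → 2: 11/11
  2 → 3: 13/14
  3 → 4: 13/13
  4 → 7: 13/15
  6 → 7: 7/12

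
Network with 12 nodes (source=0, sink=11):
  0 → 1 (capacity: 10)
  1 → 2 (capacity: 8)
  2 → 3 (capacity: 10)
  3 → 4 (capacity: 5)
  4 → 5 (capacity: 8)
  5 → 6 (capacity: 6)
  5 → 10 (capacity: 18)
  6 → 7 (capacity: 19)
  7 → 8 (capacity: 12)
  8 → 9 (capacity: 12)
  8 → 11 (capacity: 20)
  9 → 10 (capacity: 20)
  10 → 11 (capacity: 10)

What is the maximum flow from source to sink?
Maximum flow = 5

Max flow: 5

Flow assignment:
  0 → 1: 5/10
  1 → 2: 5/8
  2 → 3: 5/10
  3 → 4: 5/5
  4 → 5: 5/8
  5 → 10: 5/18
  10 → 11: 5/10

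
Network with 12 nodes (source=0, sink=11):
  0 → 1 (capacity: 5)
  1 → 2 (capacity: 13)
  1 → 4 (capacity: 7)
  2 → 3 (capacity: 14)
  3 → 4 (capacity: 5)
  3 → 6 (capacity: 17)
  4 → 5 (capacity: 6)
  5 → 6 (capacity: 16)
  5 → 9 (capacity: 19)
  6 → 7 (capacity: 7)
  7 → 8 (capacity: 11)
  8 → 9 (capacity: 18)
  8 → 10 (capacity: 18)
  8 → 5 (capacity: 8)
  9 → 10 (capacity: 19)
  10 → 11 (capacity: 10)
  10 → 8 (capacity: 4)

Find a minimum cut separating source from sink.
Min cut value = 5, edges: (0,1)

Min cut value: 5
Partition: S = [0], T = [1, 2, 3, 4, 5, 6, 7, 8, 9, 10, 11]
Cut edges: (0,1)

By max-flow min-cut theorem, max flow = min cut = 5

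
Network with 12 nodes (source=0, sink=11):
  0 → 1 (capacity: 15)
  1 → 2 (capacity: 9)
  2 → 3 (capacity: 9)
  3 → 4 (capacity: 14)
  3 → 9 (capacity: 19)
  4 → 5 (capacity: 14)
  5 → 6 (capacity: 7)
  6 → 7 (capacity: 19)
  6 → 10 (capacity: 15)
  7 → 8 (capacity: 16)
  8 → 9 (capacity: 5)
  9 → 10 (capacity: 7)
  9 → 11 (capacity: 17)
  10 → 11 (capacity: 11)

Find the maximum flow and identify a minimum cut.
Max flow = 9, Min cut edges: (2,3)

Maximum flow: 9
Minimum cut: (2,3)
Partition: S = [0, 1, 2], T = [3, 4, 5, 6, 7, 8, 9, 10, 11]

Max-flow min-cut theorem verified: both equal 9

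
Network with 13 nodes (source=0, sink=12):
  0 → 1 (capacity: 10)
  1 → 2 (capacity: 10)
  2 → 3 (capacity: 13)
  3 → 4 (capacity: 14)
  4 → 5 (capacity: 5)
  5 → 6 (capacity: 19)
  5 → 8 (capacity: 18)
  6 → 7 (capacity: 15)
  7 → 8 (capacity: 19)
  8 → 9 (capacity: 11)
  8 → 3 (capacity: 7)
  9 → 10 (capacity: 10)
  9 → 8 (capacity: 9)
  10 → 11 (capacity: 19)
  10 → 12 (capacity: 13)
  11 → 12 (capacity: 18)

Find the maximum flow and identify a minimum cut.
Max flow = 5, Min cut edges: (4,5)

Maximum flow: 5
Minimum cut: (4,5)
Partition: S = [0, 1, 2, 3, 4], T = [5, 6, 7, 8, 9, 10, 11, 12]

Max-flow min-cut theorem verified: both equal 5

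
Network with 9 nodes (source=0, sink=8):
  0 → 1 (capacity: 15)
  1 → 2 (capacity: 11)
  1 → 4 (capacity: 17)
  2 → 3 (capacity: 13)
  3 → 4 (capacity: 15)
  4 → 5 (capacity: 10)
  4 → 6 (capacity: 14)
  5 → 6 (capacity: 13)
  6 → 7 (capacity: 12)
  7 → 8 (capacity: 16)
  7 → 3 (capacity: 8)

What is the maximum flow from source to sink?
Maximum flow = 12

Max flow: 12

Flow assignment:
  0 → 1: 12/15
  1 → 4: 12/17
  4 → 6: 12/14
  6 → 7: 12/12
  7 → 8: 12/16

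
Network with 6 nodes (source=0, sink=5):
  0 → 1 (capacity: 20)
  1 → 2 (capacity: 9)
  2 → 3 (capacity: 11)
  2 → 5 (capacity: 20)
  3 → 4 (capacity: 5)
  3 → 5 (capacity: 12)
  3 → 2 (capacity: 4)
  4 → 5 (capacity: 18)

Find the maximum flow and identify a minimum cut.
Max flow = 9, Min cut edges: (1,2)

Maximum flow: 9
Minimum cut: (1,2)
Partition: S = [0, 1], T = [2, 3, 4, 5]

Max-flow min-cut theorem verified: both equal 9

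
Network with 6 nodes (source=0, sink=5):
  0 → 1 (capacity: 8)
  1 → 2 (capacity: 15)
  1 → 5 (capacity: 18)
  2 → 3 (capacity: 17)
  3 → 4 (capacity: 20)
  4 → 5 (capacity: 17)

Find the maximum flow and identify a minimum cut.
Max flow = 8, Min cut edges: (0,1)

Maximum flow: 8
Minimum cut: (0,1)
Partition: S = [0], T = [1, 2, 3, 4, 5]

Max-flow min-cut theorem verified: both equal 8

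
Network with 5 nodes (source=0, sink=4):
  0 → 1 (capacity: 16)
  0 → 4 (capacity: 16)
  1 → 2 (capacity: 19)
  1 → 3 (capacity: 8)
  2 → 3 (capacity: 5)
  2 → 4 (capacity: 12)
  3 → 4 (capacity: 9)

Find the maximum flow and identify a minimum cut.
Max flow = 32, Min cut edges: (0,1), (0,4)

Maximum flow: 32
Minimum cut: (0,1), (0,4)
Partition: S = [0], T = [1, 2, 3, 4]

Max-flow min-cut theorem verified: both equal 32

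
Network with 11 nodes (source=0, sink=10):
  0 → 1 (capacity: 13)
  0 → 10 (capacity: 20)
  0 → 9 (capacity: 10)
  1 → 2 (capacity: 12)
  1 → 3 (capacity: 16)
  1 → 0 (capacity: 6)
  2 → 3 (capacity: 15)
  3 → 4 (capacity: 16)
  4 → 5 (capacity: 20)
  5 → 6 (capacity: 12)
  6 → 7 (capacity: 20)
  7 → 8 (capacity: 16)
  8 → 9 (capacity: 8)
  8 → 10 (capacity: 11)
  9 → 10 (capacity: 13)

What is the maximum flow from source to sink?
Maximum flow = 42

Max flow: 42

Flow assignment:
  0 → 1: 12/13
  0 → 10: 20/20
  0 → 9: 10/10
  1 → 3: 12/16
  3 → 4: 12/16
  4 → 5: 12/20
  5 → 6: 12/12
  6 → 7: 12/20
  7 → 8: 12/16
  8 → 9: 1/8
  8 → 10: 11/11
  9 → 10: 11/13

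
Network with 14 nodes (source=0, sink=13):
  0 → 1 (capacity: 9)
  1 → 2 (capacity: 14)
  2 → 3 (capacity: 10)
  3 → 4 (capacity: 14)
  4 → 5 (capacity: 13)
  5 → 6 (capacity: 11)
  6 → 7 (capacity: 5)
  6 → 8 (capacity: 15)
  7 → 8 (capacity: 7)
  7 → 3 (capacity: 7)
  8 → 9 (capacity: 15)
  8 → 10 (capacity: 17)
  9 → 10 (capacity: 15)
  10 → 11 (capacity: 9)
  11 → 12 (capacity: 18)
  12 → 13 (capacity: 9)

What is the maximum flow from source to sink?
Maximum flow = 9

Max flow: 9

Flow assignment:
  0 → 1: 9/9
  1 → 2: 9/14
  2 → 3: 9/10
  3 → 4: 9/14
  4 → 5: 9/13
  5 → 6: 9/11
  6 → 8: 9/15
  8 → 10: 9/17
  10 → 11: 9/9
  11 → 12: 9/18
  12 → 13: 9/9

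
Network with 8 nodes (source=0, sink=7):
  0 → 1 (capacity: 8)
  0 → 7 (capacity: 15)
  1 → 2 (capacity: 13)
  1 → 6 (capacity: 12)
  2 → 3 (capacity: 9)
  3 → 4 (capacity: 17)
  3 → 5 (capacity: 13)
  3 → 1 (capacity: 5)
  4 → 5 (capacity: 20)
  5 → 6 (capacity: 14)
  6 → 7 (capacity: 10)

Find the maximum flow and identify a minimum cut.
Max flow = 23, Min cut edges: (0,1), (0,7)

Maximum flow: 23
Minimum cut: (0,1), (0,7)
Partition: S = [0], T = [1, 2, 3, 4, 5, 6, 7]

Max-flow min-cut theorem verified: both equal 23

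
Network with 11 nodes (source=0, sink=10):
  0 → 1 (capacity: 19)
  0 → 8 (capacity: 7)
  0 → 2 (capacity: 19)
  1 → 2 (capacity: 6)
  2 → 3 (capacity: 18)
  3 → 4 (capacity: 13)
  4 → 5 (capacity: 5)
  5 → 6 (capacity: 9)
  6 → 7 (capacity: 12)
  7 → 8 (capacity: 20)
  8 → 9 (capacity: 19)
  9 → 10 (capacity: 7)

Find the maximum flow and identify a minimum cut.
Max flow = 7, Min cut edges: (9,10)

Maximum flow: 7
Minimum cut: (9,10)
Partition: S = [0, 1, 2, 3, 4, 5, 6, 7, 8, 9], T = [10]

Max-flow min-cut theorem verified: both equal 7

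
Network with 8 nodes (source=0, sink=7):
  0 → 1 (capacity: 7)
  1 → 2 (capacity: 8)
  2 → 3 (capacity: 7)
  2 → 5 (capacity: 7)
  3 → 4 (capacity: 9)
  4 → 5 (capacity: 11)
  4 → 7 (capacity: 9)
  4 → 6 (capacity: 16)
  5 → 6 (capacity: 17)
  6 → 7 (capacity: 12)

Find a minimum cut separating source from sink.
Min cut value = 7, edges: (0,1)

Min cut value: 7
Partition: S = [0], T = [1, 2, 3, 4, 5, 6, 7]
Cut edges: (0,1)

By max-flow min-cut theorem, max flow = min cut = 7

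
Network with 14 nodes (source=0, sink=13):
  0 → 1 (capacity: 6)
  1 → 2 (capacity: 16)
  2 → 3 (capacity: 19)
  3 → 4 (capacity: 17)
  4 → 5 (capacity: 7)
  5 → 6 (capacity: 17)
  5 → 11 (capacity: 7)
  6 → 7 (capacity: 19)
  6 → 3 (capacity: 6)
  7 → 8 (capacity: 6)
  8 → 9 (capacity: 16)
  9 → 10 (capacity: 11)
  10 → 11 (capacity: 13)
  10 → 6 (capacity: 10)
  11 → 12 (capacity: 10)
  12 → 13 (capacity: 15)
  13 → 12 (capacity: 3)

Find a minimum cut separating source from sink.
Min cut value = 6, edges: (0,1)

Min cut value: 6
Partition: S = [0], T = [1, 2, 3, 4, 5, 6, 7, 8, 9, 10, 11, 12, 13]
Cut edges: (0,1)

By max-flow min-cut theorem, max flow = min cut = 6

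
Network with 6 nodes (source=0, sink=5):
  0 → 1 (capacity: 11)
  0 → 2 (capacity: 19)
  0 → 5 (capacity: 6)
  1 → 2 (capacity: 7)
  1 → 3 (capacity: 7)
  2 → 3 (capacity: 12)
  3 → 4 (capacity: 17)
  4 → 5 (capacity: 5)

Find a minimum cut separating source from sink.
Min cut value = 11, edges: (0,5), (4,5)

Min cut value: 11
Partition: S = [0, 1, 2, 3, 4], T = [5]
Cut edges: (0,5), (4,5)

By max-flow min-cut theorem, max flow = min cut = 11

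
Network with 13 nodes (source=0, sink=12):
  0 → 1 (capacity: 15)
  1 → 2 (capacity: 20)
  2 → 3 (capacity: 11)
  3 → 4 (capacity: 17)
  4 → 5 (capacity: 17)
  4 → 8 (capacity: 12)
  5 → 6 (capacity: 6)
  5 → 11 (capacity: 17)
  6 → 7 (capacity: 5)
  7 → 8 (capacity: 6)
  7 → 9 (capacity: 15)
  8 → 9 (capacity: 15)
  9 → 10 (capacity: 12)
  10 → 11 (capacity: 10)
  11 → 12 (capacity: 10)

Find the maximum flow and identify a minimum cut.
Max flow = 10, Min cut edges: (11,12)

Maximum flow: 10
Minimum cut: (11,12)
Partition: S = [0, 1, 2, 3, 4, 5, 6, 7, 8, 9, 10, 11], T = [12]

Max-flow min-cut theorem verified: both equal 10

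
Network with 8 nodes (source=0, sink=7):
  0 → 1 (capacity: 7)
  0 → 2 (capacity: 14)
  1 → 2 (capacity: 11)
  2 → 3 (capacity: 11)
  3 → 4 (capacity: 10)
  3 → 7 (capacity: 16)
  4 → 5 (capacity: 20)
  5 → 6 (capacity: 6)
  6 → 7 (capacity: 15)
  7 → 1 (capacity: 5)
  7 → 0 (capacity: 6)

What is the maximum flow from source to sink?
Maximum flow = 11

Max flow: 11

Flow assignment:
  0 → 2: 11/14
  2 → 3: 11/11
  3 → 7: 11/16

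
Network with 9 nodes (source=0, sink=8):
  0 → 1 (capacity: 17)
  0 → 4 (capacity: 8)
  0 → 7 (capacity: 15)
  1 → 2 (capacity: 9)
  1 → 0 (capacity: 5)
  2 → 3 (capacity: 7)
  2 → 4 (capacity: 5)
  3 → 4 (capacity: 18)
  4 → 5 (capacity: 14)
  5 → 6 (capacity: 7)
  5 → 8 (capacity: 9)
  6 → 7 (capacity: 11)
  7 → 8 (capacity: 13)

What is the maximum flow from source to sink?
Maximum flow = 22

Max flow: 22

Flow assignment:
  0 → 1: 6/17
  0 → 4: 8/8
  0 → 7: 8/15
  1 → 2: 6/9
  2 → 3: 1/7
  2 → 4: 5/5
  3 → 4: 1/18
  4 → 5: 14/14
  5 → 6: 5/7
  5 → 8: 9/9
  6 → 7: 5/11
  7 → 8: 13/13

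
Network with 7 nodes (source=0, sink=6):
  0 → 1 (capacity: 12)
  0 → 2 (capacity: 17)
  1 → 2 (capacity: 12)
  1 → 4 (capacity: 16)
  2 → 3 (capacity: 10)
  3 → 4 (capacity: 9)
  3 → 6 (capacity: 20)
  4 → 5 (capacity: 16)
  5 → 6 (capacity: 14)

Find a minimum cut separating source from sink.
Min cut value = 22, edges: (0,1), (2,3)

Min cut value: 22
Partition: S = [0, 2], T = [1, 3, 4, 5, 6]
Cut edges: (0,1), (2,3)

By max-flow min-cut theorem, max flow = min cut = 22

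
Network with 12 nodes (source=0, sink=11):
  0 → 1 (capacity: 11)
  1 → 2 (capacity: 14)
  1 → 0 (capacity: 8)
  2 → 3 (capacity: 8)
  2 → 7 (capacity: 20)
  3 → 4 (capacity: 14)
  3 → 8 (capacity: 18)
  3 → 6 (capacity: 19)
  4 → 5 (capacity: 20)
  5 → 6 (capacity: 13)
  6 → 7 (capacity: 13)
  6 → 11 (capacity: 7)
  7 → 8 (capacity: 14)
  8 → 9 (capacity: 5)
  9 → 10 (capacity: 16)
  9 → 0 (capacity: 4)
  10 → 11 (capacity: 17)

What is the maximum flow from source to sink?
Maximum flow = 11

Max flow: 11

Flow assignment:
  0 → 1: 11/11
  1 → 2: 11/14
  2 → 3: 8/8
  2 → 7: 3/20
  3 → 8: 1/18
  3 → 6: 7/19
  6 → 11: 7/7
  7 → 8: 3/14
  8 → 9: 4/5
  9 → 10: 4/16
  10 → 11: 4/17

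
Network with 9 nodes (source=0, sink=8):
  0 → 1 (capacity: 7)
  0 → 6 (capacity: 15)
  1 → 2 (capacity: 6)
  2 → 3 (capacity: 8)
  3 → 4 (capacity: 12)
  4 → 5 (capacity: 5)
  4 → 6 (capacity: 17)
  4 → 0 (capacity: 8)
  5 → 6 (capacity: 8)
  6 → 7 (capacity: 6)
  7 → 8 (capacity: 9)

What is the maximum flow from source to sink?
Maximum flow = 6

Max flow: 6

Flow assignment:
  0 → 1: 6/7
  0 → 6: 6/15
  1 → 2: 6/6
  2 → 3: 6/8
  3 → 4: 6/12
  4 → 0: 6/8
  6 → 7: 6/6
  7 → 8: 6/9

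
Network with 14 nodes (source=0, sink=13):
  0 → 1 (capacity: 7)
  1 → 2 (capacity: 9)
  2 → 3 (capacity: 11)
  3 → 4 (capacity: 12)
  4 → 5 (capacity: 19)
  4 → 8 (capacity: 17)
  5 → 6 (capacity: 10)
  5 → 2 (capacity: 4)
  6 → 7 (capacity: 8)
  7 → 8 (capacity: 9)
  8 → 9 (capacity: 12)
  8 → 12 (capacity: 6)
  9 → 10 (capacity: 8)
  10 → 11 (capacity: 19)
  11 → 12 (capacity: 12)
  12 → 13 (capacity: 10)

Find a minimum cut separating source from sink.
Min cut value = 7, edges: (0,1)

Min cut value: 7
Partition: S = [0], T = [1, 2, 3, 4, 5, 6, 7, 8, 9, 10, 11, 12, 13]
Cut edges: (0,1)

By max-flow min-cut theorem, max flow = min cut = 7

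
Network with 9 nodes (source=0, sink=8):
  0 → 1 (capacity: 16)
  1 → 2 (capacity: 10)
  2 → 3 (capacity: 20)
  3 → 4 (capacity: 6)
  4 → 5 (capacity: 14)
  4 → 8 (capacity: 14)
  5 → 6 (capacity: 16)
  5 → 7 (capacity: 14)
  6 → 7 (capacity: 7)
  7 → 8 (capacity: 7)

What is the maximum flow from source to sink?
Maximum flow = 6

Max flow: 6

Flow assignment:
  0 → 1: 6/16
  1 → 2: 6/10
  2 → 3: 6/20
  3 → 4: 6/6
  4 → 8: 6/14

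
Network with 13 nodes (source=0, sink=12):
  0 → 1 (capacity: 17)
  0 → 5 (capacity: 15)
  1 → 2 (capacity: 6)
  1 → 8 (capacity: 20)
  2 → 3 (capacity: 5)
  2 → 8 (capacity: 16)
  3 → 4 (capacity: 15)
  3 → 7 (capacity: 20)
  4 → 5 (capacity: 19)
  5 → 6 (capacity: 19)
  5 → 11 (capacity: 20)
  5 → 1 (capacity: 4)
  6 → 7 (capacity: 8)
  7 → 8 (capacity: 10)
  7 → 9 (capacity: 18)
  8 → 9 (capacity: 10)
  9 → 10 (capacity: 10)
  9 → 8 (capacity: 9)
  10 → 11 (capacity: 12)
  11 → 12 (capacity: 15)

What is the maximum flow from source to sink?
Maximum flow = 15

Max flow: 15

Flow assignment:
  0 → 1: 15/17
  1 → 2: 5/6
  1 → 8: 10/20
  2 → 3: 5/5
  3 → 4: 5/15
  4 → 5: 5/19
  5 → 11: 5/20
  8 → 9: 10/10
  9 → 10: 10/10
  10 → 11: 10/12
  11 → 12: 15/15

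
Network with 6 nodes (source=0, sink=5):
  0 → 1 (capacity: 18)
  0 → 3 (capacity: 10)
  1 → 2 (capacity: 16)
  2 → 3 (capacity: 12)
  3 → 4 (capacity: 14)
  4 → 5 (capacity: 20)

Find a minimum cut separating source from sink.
Min cut value = 14, edges: (3,4)

Min cut value: 14
Partition: S = [0, 1, 2, 3], T = [4, 5]
Cut edges: (3,4)

By max-flow min-cut theorem, max flow = min cut = 14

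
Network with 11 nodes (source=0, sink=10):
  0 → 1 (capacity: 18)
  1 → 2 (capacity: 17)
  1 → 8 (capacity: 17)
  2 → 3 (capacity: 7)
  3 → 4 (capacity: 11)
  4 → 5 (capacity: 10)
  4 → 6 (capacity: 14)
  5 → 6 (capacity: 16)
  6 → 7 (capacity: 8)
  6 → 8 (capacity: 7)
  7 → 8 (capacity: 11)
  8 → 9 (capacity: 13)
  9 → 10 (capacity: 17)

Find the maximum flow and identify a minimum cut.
Max flow = 13, Min cut edges: (8,9)

Maximum flow: 13
Minimum cut: (8,9)
Partition: S = [0, 1, 2, 3, 4, 5, 6, 7, 8], T = [9, 10]

Max-flow min-cut theorem verified: both equal 13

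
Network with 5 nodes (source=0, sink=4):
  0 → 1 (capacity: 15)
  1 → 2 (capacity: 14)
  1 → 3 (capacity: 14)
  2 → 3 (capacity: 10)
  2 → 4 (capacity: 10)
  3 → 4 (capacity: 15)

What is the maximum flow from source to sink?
Maximum flow = 15

Max flow: 15

Flow assignment:
  0 → 1: 15/15
  1 → 2: 14/14
  1 → 3: 1/14
  2 → 3: 4/10
  2 → 4: 10/10
  3 → 4: 5/15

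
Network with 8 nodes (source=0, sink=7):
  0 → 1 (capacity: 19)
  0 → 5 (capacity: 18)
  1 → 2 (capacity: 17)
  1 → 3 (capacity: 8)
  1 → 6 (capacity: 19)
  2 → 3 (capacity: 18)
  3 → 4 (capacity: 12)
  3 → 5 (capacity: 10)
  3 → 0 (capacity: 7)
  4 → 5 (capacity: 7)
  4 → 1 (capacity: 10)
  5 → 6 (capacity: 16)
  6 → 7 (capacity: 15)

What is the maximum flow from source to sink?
Maximum flow = 15

Max flow: 15

Flow assignment:
  0 → 5: 15/18
  5 → 6: 15/16
  6 → 7: 15/15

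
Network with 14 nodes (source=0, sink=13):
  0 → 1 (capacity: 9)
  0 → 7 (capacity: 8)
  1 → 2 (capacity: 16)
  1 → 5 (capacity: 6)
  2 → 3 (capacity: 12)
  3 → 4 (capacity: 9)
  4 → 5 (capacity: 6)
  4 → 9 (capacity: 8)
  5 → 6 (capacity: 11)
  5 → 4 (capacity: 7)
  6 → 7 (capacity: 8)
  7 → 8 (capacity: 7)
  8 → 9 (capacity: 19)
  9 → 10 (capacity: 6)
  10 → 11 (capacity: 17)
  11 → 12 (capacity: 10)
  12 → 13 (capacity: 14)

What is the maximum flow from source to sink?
Maximum flow = 6

Max flow: 6

Flow assignment:
  0 → 1: 6/9
  1 → 2: 3/16
  1 → 5: 3/6
  2 → 3: 3/12
  3 → 4: 3/9
  4 → 9: 6/8
  5 → 4: 3/7
  9 → 10: 6/6
  10 → 11: 6/17
  11 → 12: 6/10
  12 → 13: 6/14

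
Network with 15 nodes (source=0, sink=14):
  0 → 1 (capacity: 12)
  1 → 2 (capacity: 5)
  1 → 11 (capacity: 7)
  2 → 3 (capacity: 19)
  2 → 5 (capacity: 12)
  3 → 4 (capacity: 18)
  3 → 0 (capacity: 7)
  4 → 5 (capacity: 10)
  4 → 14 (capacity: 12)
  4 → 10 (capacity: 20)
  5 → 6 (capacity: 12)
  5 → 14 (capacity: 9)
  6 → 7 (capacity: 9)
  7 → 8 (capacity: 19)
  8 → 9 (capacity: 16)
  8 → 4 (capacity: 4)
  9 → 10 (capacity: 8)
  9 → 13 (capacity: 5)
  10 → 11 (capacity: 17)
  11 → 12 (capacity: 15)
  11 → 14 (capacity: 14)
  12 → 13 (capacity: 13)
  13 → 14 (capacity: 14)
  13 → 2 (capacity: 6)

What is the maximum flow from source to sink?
Maximum flow = 12

Max flow: 12

Flow assignment:
  0 → 1: 12/12
  1 → 2: 5/5
  1 → 11: 7/7
  2 → 5: 5/12
  5 → 14: 5/9
  11 → 14: 7/14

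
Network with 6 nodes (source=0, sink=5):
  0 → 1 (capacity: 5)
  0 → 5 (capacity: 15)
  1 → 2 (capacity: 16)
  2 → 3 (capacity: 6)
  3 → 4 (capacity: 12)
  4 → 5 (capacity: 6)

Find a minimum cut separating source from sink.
Min cut value = 20, edges: (0,1), (0,5)

Min cut value: 20
Partition: S = [0], T = [1, 2, 3, 4, 5]
Cut edges: (0,1), (0,5)

By max-flow min-cut theorem, max flow = min cut = 20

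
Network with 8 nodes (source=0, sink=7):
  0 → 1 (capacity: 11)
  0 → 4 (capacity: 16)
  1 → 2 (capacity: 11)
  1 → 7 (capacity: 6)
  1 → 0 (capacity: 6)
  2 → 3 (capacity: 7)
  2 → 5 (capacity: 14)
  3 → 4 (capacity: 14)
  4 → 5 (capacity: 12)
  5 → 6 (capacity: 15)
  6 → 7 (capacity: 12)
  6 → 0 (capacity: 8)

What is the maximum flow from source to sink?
Maximum flow = 18

Max flow: 18

Flow assignment:
  0 → 1: 9/11
  0 → 4: 12/16
  1 → 2: 3/11
  1 → 7: 6/6
  2 → 5: 3/14
  4 → 5: 12/12
  5 → 6: 15/15
  6 → 7: 12/12
  6 → 0: 3/8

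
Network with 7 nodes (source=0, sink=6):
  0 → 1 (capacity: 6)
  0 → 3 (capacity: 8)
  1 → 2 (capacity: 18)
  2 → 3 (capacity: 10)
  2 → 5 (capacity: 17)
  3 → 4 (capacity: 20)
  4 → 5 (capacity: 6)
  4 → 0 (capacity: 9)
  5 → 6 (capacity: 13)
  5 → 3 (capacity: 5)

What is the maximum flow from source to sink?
Maximum flow = 12

Max flow: 12

Flow assignment:
  0 → 1: 6/6
  0 → 3: 8/8
  1 → 2: 6/18
  2 → 5: 6/17
  3 → 4: 8/20
  4 → 5: 6/6
  4 → 0: 2/9
  5 → 6: 12/13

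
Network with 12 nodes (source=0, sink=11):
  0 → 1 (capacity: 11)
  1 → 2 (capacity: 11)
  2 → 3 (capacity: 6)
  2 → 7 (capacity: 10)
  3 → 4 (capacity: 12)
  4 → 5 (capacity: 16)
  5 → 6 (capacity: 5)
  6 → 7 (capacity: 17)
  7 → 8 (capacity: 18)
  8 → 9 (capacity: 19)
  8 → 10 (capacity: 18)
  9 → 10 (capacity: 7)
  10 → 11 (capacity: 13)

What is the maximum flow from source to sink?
Maximum flow = 11

Max flow: 11

Flow assignment:
  0 → 1: 11/11
  1 → 2: 11/11
  2 → 3: 1/6
  2 → 7: 10/10
  3 → 4: 1/12
  4 → 5: 1/16
  5 → 6: 1/5
  6 → 7: 1/17
  7 → 8: 11/18
  8 → 10: 11/18
  10 → 11: 11/13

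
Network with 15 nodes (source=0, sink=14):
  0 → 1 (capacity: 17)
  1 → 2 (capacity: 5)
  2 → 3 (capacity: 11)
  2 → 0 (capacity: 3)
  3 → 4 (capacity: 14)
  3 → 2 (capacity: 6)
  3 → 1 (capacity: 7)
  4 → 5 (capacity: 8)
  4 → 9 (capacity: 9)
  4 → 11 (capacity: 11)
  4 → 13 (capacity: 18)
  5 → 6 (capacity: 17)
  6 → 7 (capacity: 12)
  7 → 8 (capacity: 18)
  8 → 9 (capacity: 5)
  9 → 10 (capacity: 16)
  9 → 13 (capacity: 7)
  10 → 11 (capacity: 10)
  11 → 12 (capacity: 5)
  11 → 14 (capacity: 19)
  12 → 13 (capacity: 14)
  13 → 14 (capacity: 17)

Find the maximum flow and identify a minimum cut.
Max flow = 5, Min cut edges: (1,2)

Maximum flow: 5
Minimum cut: (1,2)
Partition: S = [0, 1], T = [2, 3, 4, 5, 6, 7, 8, 9, 10, 11, 12, 13, 14]

Max-flow min-cut theorem verified: both equal 5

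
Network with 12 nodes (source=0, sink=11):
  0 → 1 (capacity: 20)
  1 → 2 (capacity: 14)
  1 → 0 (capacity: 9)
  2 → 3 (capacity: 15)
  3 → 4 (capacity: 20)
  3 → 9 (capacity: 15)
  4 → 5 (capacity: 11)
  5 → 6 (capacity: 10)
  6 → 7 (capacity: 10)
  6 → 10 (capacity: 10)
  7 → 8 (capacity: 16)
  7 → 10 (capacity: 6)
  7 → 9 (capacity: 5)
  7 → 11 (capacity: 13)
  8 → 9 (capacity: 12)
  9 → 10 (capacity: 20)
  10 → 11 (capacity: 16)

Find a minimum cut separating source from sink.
Min cut value = 14, edges: (1,2)

Min cut value: 14
Partition: S = [0, 1], T = [2, 3, 4, 5, 6, 7, 8, 9, 10, 11]
Cut edges: (1,2)

By max-flow min-cut theorem, max flow = min cut = 14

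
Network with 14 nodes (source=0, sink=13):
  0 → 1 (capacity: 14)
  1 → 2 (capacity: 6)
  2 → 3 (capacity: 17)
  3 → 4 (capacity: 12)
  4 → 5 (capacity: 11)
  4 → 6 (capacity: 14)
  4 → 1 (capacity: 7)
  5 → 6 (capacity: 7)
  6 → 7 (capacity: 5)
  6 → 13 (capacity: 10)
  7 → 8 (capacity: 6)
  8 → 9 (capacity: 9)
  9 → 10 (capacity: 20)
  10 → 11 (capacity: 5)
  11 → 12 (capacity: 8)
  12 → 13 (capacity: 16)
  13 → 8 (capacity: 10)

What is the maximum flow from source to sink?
Maximum flow = 6

Max flow: 6

Flow assignment:
  0 → 1: 6/14
  1 → 2: 6/6
  2 → 3: 6/17
  3 → 4: 6/12
  4 → 6: 6/14
  6 → 13: 6/10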